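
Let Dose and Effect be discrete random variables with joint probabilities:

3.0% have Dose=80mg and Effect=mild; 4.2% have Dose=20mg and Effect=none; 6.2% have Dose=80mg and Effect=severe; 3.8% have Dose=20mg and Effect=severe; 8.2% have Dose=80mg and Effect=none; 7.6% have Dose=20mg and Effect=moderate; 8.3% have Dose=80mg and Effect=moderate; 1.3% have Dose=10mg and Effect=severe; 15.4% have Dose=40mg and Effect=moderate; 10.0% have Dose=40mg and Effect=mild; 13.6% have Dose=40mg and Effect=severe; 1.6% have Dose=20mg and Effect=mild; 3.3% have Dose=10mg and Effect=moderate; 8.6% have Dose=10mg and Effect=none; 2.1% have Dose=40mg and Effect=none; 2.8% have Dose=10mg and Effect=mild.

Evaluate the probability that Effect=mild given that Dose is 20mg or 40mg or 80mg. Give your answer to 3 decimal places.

0.174

P(Dose=20mg) = 0.042 + 0.016 + 0.076 + 0.038 = 0.172.
P(Dose=40mg) = 0.021 + 0.100 + 0.154 + 0.136 = 0.411.
P(Dose=80mg) = 0.082 + 0.030 + 0.083 + 0.062 = 0.257.
P(Dose ∈ {20mg, 40mg, 80mg}) = 0.172 + 0.411 + 0.257 = 0.840; P(Effect=mild, Dose ∈ {20mg, 40mg, 80mg}) = 0.016 + 0.100 + 0.030 = 0.146.
P(Effect=mild | Dose ∈ {20mg, 40mg, 80mg}) = 0.146/0.840 = 0.174.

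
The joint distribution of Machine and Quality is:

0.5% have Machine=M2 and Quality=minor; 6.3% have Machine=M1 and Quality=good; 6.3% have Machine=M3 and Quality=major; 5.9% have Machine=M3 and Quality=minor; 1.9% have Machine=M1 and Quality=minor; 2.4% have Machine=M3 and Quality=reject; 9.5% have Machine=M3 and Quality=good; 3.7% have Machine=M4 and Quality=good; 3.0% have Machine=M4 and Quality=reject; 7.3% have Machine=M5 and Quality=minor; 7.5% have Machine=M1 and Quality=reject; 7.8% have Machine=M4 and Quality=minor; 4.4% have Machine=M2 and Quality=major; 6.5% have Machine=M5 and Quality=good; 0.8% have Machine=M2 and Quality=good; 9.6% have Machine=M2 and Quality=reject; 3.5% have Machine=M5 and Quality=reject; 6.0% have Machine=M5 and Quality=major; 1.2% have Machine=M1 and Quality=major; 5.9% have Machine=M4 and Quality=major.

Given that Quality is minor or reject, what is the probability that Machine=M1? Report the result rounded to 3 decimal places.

P(Quality=minor) = 0.019 + 0.005 + 0.059 + 0.078 + 0.073 = 0.234.
P(Quality=reject) = 0.075 + 0.096 + 0.024 + 0.030 + 0.035 = 0.260.
P(Quality ∈ {minor, reject}) = 0.234 + 0.260 = 0.494; P(Machine=M1, Quality ∈ {minor, reject}) = 0.019 + 0.075 = 0.094.
P(Machine=M1 | Quality ∈ {minor, reject}) = 0.094/0.494 = 0.190.

0.190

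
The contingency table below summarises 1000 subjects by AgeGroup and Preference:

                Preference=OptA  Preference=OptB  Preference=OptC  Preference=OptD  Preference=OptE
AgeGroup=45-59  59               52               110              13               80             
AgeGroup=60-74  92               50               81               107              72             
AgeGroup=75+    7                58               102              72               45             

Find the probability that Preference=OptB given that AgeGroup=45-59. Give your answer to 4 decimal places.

0.1656

Total with AgeGroup=45-59: 59 + 52 + 110 + 13 + 80 = 314.
P(Preference=OptB | AgeGroup=45-59) = 52/314 = 0.1656.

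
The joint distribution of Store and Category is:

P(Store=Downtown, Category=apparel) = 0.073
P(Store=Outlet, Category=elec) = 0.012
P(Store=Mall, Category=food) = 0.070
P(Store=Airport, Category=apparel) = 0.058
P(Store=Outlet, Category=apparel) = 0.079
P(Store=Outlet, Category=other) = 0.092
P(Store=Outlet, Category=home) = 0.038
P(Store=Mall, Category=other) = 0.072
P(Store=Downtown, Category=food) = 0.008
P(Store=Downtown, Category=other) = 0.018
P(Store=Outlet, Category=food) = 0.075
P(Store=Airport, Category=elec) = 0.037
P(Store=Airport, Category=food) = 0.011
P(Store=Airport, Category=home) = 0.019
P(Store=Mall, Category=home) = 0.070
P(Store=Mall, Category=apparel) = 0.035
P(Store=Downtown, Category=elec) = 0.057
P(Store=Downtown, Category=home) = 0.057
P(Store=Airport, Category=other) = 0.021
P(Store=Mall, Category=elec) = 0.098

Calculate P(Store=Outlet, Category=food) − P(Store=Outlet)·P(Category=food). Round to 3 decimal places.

P(Store=Outlet) = 0.075 + 0.079 + 0.012 + 0.038 + 0.092 = 0.296.
P(Category=food) = 0.008 + 0.070 + 0.011 + 0.075 = 0.164.
P(Store=Outlet, Category=food) − P(Store=Outlet)P(Category=food) = 0.075 − 0.296×0.164 = 0.026.

0.026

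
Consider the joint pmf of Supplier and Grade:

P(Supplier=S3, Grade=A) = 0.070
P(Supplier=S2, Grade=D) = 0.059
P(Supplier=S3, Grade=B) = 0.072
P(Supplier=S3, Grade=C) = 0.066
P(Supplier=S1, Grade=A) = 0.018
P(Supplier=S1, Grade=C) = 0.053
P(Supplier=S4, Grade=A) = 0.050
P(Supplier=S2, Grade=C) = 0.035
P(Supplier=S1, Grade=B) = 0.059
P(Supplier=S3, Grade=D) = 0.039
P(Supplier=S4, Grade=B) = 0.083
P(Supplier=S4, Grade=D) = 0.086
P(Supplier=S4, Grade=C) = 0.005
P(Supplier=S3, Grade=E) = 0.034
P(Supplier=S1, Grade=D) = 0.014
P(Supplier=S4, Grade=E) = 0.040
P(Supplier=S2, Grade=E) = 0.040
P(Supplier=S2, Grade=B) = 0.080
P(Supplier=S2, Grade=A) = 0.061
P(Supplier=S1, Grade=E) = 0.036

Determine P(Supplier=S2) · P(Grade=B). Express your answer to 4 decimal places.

P(Supplier=S2) = 0.061 + 0.080 + 0.035 + 0.059 + 0.040 = 0.275.
P(Grade=B) = 0.059 + 0.080 + 0.072 + 0.083 = 0.294.
Product: 0.275 × 0.294 = 0.0809.

0.0809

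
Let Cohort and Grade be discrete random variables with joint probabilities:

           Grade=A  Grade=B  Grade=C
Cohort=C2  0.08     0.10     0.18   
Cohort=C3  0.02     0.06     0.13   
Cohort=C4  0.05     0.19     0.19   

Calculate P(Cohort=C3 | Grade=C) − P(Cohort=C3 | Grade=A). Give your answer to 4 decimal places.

P(Grade=C) = 0.18 + 0.13 + 0.19 = 0.50; P(Cohort=C3 | Grade=C) = 0.13/0.50 = 0.26000.
P(Grade=A) = 0.08 + 0.02 + 0.05 = 0.15; P(Cohort=C3 | Grade=A) = 0.02/0.15 = 0.13333.
Difference = 0.1267.

0.1267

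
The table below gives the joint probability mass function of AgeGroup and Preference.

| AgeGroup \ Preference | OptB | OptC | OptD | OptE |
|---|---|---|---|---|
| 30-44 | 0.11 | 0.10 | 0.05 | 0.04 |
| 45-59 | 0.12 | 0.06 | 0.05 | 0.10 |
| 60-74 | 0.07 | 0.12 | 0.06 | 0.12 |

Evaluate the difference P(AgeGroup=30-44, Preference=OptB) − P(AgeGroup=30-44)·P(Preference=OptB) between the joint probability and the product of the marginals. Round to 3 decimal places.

0.020

P(AgeGroup=30-44) = 0.11 + 0.10 + 0.05 + 0.04 = 0.30.
P(Preference=OptB) = 0.11 + 0.12 + 0.07 = 0.30.
P(AgeGroup=30-44, Preference=OptB) − P(AgeGroup=30-44)P(Preference=OptB) = 0.11 − 0.30×0.30 = 0.020.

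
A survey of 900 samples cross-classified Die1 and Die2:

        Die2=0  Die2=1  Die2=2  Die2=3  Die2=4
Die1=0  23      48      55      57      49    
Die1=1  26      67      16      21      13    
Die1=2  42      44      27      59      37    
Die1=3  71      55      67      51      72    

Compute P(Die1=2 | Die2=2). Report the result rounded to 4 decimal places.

0.1636

Total with Die2=2: 55 + 16 + 27 + 67 = 165.
P(Die1=2 | Die2=2) = 27/165 = 0.1636.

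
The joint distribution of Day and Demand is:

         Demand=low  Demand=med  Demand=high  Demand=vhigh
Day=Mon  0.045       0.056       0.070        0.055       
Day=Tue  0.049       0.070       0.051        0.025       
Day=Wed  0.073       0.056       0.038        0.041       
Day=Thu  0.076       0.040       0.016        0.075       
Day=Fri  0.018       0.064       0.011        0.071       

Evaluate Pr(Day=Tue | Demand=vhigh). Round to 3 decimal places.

P(Demand=vhigh) = 0.055 + 0.025 + 0.041 + 0.075 + 0.071 = 0.267.
P(Day=Tue | Demand=vhigh) = 0.025/0.267 = 0.094.

0.094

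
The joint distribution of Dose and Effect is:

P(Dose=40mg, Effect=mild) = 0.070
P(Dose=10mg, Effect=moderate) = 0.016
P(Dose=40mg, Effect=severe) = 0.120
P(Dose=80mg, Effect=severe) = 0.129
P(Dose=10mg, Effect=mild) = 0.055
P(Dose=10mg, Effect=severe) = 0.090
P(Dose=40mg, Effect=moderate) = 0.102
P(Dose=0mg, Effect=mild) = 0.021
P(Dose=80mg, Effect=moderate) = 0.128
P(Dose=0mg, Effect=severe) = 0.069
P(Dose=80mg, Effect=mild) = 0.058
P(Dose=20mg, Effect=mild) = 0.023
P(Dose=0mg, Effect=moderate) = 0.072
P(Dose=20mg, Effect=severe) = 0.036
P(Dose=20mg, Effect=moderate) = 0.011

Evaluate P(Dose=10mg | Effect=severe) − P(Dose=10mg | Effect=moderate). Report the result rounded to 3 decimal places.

P(Effect=severe) = 0.069 + 0.090 + 0.036 + 0.120 + 0.129 = 0.444; P(Dose=10mg | Effect=severe) = 0.090/0.444 = 0.2027.
P(Effect=moderate) = 0.072 + 0.016 + 0.011 + 0.102 + 0.128 = 0.329; P(Dose=10mg | Effect=moderate) = 0.016/0.329 = 0.0486.
Difference = 0.154.

0.154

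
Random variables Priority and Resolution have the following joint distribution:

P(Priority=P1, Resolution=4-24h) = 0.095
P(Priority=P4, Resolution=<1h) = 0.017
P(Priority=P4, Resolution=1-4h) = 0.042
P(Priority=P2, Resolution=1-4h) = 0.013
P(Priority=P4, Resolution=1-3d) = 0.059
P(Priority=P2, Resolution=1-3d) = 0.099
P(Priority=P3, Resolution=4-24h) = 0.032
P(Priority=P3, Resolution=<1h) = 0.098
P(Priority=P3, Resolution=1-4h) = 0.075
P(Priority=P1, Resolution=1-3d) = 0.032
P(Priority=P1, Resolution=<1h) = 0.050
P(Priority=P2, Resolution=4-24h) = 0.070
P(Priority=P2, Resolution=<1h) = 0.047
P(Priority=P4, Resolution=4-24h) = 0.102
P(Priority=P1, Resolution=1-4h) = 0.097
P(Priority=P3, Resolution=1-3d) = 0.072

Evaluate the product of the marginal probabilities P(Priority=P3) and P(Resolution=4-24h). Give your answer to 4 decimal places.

P(Priority=P3) = 0.098 + 0.075 + 0.032 + 0.072 = 0.277.
P(Resolution=4-24h) = 0.095 + 0.070 + 0.032 + 0.102 = 0.299.
Product: 0.277 × 0.299 = 0.0828.

0.0828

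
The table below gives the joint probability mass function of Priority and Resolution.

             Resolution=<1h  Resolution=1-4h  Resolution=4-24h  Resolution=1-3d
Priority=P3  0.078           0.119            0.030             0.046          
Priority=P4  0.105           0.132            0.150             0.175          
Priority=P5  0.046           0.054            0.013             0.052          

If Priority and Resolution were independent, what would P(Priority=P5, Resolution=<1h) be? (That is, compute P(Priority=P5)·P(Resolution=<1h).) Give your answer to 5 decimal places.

0.03779

P(Priority=P5) = 0.046 + 0.054 + 0.013 + 0.052 = 0.165.
P(Resolution=<1h) = 0.078 + 0.105 + 0.046 = 0.229.
Product: 0.165 × 0.229 = 0.03779.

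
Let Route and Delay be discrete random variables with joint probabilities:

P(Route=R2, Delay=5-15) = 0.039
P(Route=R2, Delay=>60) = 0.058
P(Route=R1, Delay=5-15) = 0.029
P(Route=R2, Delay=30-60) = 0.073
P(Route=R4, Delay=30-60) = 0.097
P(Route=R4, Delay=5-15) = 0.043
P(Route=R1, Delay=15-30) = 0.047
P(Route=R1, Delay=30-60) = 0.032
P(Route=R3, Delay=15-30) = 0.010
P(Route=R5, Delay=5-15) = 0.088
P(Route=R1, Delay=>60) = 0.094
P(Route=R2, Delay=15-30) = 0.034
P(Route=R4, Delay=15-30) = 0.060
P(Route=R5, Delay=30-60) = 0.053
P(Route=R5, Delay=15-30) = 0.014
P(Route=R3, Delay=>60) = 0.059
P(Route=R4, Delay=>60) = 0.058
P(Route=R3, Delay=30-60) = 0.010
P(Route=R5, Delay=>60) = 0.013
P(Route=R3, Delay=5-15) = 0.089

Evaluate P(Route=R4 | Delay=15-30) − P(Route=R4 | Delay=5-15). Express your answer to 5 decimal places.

P(Delay=15-30) = 0.047 + 0.034 + 0.010 + 0.060 + 0.014 = 0.165; P(Route=R4 | Delay=15-30) = 0.060/0.165 = 0.363636.
P(Delay=5-15) = 0.029 + 0.039 + 0.089 + 0.043 + 0.088 = 0.288; P(Route=R4 | Delay=5-15) = 0.043/0.288 = 0.149306.
Difference = 0.21433.

0.21433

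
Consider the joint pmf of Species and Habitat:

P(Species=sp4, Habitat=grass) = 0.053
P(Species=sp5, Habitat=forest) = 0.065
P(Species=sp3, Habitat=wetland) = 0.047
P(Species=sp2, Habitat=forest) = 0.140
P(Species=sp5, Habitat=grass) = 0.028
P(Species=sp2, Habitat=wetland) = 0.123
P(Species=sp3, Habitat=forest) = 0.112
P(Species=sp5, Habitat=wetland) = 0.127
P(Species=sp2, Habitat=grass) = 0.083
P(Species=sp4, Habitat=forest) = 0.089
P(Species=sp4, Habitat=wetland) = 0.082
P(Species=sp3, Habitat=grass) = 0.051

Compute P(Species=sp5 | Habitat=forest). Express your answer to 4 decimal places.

0.1601

P(Habitat=forest) = 0.140 + 0.112 + 0.089 + 0.065 = 0.406.
P(Species=sp5 | Habitat=forest) = 0.065/0.406 = 0.1601.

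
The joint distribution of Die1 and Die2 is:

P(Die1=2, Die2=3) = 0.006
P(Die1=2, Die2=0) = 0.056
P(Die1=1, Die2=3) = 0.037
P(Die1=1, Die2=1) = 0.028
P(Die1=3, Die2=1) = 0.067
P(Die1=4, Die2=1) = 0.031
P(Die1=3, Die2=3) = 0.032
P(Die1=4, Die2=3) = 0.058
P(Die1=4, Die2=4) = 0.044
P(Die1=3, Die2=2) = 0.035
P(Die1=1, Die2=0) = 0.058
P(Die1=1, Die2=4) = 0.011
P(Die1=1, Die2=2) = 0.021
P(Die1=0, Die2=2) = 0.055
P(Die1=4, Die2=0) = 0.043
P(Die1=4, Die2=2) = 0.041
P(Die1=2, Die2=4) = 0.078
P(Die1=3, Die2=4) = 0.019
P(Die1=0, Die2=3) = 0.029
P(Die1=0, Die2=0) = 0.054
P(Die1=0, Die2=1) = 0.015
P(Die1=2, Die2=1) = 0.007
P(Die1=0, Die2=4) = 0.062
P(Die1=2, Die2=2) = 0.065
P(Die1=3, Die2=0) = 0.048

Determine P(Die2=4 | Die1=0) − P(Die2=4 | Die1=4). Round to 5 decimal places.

P(Die1=0) = 0.054 + 0.015 + 0.055 + 0.029 + 0.062 = 0.215; P(Die2=4 | Die1=0) = 0.062/0.215 = 0.288372.
P(Die1=4) = 0.043 + 0.031 + 0.041 + 0.058 + 0.044 = 0.217; P(Die2=4 | Die1=4) = 0.044/0.217 = 0.202765.
Difference = 0.08561.

0.08561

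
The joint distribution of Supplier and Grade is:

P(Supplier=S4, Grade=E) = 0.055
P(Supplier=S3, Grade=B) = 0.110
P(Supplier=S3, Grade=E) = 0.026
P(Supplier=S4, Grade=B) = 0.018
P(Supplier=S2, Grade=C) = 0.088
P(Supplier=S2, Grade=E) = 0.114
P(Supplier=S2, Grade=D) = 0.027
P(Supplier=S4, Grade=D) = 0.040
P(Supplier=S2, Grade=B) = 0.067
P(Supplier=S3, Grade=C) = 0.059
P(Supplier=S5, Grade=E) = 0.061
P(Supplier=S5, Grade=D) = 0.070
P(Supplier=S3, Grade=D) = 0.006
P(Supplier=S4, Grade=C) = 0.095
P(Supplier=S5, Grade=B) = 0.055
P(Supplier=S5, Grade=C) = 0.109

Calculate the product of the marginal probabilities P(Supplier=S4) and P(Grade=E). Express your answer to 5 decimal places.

P(Supplier=S4) = 0.018 + 0.095 + 0.040 + 0.055 = 0.208.
P(Grade=E) = 0.114 + 0.026 + 0.055 + 0.061 = 0.256.
Product: 0.208 × 0.256 = 0.05325.

0.05325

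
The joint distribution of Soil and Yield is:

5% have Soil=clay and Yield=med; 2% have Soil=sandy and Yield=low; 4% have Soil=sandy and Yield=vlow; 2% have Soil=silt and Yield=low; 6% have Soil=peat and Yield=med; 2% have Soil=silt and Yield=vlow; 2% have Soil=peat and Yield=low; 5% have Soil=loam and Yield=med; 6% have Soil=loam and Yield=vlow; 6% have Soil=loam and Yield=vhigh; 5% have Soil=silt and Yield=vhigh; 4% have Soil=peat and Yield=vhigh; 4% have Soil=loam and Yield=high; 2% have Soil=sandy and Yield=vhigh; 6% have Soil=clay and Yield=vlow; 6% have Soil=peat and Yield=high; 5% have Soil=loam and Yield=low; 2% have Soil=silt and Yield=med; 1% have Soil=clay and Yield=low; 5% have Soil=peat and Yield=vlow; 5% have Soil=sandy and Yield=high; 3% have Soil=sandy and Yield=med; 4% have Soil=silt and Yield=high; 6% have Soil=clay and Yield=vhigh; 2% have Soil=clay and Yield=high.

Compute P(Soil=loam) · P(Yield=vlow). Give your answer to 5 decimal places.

0.05980

P(Soil=loam) = 0.06 + 0.05 + 0.05 + 0.04 + 0.06 = 0.26.
P(Yield=vlow) = 0.04 + 0.06 + 0.06 + 0.02 + 0.05 = 0.23.
Product: 0.26 × 0.23 = 0.05980.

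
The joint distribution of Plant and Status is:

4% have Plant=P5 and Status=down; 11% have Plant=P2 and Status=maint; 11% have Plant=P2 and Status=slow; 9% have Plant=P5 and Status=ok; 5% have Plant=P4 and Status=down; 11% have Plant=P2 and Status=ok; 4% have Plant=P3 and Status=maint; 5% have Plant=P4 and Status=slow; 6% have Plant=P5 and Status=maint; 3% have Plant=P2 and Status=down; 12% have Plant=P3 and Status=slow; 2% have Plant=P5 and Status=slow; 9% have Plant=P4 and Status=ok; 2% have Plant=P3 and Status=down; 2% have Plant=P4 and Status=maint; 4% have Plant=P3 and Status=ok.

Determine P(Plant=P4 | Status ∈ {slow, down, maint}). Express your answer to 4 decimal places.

0.1791

P(Status=slow) = 0.11 + 0.12 + 0.05 + 0.02 = 0.30.
P(Status=down) = 0.03 + 0.02 + 0.05 + 0.04 = 0.14.
P(Status=maint) = 0.11 + 0.04 + 0.02 + 0.06 = 0.23.
P(Status ∈ {slow, down, maint}) = 0.30 + 0.14 + 0.23 = 0.67; P(Plant=P4, Status ∈ {slow, down, maint}) = 0.05 + 0.05 + 0.02 = 0.12.
P(Plant=P4 | Status ∈ {slow, down, maint}) = 0.12/0.67 = 0.1791.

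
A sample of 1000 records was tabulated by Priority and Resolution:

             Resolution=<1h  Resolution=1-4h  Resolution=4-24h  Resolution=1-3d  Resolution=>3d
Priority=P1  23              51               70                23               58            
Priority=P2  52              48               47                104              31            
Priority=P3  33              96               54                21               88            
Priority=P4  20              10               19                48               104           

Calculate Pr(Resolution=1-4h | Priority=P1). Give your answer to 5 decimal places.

Total with Priority=P1: 23 + 51 + 70 + 23 + 58 = 225.
P(Resolution=1-4h | Priority=P1) = 51/225 = 0.22667.

0.22667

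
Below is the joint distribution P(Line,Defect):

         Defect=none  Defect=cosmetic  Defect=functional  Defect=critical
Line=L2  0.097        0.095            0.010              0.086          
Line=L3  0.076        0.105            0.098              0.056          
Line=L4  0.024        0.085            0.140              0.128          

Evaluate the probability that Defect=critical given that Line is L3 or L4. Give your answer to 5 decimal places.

0.25843

P(Line=L3) = 0.076 + 0.105 + 0.098 + 0.056 = 0.335.
P(Line=L4) = 0.024 + 0.085 + 0.140 + 0.128 = 0.377.
P(Line ∈ {L3, L4}) = 0.335 + 0.377 = 0.712; P(Defect=critical, Line ∈ {L3, L4}) = 0.056 + 0.128 = 0.184.
P(Defect=critical | Line ∈ {L3, L4}) = 0.184/0.712 = 0.25843.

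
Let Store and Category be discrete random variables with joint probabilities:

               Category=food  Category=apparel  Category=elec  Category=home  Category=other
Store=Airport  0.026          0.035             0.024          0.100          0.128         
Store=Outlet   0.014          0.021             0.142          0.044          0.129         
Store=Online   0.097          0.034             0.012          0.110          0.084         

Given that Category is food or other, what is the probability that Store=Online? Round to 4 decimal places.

P(Category=food) = 0.026 + 0.014 + 0.097 = 0.137.
P(Category=other) = 0.128 + 0.129 + 0.084 = 0.341.
P(Category ∈ {food, other}) = 0.137 + 0.341 = 0.478; P(Store=Online, Category ∈ {food, other}) = 0.097 + 0.084 = 0.181.
P(Store=Online | Category ∈ {food, other}) = 0.181/0.478 = 0.3787.

0.3787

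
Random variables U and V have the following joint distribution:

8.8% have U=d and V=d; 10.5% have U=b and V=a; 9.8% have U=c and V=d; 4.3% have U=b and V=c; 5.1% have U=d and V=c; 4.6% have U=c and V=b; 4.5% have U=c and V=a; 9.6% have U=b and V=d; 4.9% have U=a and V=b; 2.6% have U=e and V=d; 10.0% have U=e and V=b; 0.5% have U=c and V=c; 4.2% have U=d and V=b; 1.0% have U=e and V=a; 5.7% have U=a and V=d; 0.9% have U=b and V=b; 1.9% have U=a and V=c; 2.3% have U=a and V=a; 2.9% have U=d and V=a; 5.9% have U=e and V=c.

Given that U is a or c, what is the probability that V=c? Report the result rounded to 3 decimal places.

0.070

P(U=a) = 0.023 + 0.049 + 0.019 + 0.057 = 0.148.
P(U=c) = 0.045 + 0.046 + 0.005 + 0.098 = 0.194.
P(U ∈ {a, c}) = 0.148 + 0.194 = 0.342; P(V=c, U ∈ {a, c}) = 0.019 + 0.005 = 0.024.
P(V=c | U ∈ {a, c}) = 0.024/0.342 = 0.070.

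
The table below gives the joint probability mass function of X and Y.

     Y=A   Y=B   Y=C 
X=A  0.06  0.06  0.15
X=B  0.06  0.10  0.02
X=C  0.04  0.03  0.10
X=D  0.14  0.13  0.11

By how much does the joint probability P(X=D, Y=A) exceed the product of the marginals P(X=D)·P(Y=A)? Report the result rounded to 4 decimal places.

0.0260

P(X=D) = 0.14 + 0.13 + 0.11 = 0.38.
P(Y=A) = 0.06 + 0.06 + 0.04 + 0.14 = 0.30.
P(X=D, Y=A) − P(X=D)P(Y=A) = 0.14 − 0.38×0.30 = 0.0260.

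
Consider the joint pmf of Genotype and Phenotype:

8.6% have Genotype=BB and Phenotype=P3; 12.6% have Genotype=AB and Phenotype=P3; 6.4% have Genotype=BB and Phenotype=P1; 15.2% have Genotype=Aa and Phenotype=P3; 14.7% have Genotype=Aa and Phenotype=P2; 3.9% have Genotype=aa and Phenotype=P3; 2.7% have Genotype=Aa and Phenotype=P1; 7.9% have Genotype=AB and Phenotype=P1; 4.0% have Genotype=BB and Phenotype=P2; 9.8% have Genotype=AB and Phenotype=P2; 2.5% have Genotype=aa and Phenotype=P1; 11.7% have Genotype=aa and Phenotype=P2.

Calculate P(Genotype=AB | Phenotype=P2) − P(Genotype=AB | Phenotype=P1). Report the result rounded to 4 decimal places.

P(Phenotype=P2) = 0.147 + 0.117 + 0.098 + 0.040 = 0.402; P(Genotype=AB | Phenotype=P2) = 0.098/0.402 = 0.24378.
P(Phenotype=P1) = 0.027 + 0.025 + 0.079 + 0.064 = 0.195; P(Genotype=AB | Phenotype=P1) = 0.079/0.195 = 0.40513.
Difference = -0.1613.

-0.1613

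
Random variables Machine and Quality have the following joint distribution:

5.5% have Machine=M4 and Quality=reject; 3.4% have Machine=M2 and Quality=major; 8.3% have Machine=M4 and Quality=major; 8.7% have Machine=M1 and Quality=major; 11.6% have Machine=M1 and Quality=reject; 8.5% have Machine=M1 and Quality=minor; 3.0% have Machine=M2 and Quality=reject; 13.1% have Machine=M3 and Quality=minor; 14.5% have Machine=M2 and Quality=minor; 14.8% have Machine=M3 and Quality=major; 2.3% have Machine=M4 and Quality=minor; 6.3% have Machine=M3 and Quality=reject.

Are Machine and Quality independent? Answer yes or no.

P(Machine=M2) = 0.209 and P(Quality=minor) = 0.384, so their product is 0.08026, but P(Machine=M2, Quality=minor) = 0.145. Since these differ, Machine and Quality are not independent.

no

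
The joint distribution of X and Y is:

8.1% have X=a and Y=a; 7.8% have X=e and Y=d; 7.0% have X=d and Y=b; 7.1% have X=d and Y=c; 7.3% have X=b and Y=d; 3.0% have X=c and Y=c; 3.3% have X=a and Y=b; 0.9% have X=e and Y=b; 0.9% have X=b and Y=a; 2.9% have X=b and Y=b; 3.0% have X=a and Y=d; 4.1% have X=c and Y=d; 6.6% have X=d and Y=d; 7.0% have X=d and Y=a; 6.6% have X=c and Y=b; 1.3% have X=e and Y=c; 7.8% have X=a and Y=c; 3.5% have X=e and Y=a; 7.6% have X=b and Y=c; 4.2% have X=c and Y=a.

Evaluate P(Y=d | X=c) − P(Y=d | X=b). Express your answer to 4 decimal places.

P(X=c) = 0.042 + 0.066 + 0.030 + 0.041 = 0.179; P(Y=d | X=c) = 0.041/0.179 = 0.22905.
P(X=b) = 0.009 + 0.029 + 0.076 + 0.073 = 0.187; P(Y=d | X=b) = 0.073/0.187 = 0.39037.
Difference = -0.1613.

-0.1613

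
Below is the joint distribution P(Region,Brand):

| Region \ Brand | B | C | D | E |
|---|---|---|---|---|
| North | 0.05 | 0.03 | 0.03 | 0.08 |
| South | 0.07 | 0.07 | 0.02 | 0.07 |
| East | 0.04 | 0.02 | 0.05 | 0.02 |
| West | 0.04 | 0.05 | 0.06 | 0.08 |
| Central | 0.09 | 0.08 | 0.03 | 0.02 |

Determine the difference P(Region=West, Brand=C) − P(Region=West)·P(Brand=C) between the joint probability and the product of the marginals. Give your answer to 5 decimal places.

-0.00750

P(Region=West) = 0.04 + 0.05 + 0.06 + 0.08 = 0.23.
P(Brand=C) = 0.03 + 0.07 + 0.02 + 0.05 + 0.08 = 0.25.
P(Region=West, Brand=C) − P(Region=West)P(Brand=C) = 0.05 − 0.23×0.25 = -0.00750.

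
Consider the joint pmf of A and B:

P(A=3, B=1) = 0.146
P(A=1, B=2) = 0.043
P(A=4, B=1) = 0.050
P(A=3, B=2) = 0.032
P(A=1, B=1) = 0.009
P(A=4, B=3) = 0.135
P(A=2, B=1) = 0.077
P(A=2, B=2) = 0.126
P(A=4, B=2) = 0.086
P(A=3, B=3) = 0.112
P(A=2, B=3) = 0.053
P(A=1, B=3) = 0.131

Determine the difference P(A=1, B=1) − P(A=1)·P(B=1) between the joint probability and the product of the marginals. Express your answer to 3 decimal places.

P(A=1) = 0.009 + 0.043 + 0.131 = 0.183.
P(B=1) = 0.009 + 0.077 + 0.146 + 0.050 = 0.282.
P(A=1, B=1) − P(A=1)P(B=1) = 0.009 − 0.183×0.282 = -0.043.

-0.043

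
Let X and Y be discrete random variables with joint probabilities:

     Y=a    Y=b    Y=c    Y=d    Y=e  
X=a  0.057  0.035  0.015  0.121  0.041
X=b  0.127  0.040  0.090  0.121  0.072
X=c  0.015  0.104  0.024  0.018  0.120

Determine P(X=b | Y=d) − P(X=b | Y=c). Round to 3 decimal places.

-0.232

P(Y=d) = 0.121 + 0.121 + 0.018 = 0.260; P(X=b | Y=d) = 0.121/0.260 = 0.4654.
P(Y=c) = 0.015 + 0.090 + 0.024 = 0.129; P(X=b | Y=c) = 0.090/0.129 = 0.6977.
Difference = -0.232.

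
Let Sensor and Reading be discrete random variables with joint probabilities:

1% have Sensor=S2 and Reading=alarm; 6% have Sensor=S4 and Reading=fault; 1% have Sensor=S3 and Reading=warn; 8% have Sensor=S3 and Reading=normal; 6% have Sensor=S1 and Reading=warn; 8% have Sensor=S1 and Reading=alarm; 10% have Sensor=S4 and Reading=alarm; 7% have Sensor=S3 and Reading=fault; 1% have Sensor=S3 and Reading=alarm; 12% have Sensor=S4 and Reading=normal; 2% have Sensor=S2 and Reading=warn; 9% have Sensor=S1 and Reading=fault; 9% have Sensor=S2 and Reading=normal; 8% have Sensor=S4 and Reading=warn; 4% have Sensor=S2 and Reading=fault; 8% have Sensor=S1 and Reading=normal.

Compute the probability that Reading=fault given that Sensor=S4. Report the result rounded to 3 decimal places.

P(Sensor=S4) = 0.12 + 0.08 + 0.10 + 0.06 = 0.36.
P(Reading=fault | Sensor=S4) = 0.06/0.36 = 0.167.

0.167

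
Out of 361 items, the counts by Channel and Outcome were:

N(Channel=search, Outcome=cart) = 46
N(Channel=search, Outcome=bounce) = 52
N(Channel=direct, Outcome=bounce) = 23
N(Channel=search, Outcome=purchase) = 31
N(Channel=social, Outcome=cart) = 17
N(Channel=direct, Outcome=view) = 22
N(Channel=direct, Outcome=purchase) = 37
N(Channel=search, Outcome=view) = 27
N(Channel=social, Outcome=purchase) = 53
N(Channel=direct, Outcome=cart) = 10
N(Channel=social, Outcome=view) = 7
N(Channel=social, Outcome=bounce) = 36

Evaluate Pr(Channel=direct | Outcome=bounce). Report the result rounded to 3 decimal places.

Total with Outcome=bounce: 52 + 36 + 23 = 111.
P(Channel=direct | Outcome=bounce) = 23/111 = 0.207.

0.207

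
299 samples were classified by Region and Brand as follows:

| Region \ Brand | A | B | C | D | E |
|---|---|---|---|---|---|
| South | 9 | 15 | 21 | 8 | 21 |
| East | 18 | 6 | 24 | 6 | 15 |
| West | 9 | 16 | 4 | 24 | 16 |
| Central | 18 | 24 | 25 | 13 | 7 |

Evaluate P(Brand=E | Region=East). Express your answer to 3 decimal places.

Total with Region=East: 18 + 6 + 24 + 6 + 15 = 69.
P(Brand=E | Region=East) = 15/69 = 0.217.

0.217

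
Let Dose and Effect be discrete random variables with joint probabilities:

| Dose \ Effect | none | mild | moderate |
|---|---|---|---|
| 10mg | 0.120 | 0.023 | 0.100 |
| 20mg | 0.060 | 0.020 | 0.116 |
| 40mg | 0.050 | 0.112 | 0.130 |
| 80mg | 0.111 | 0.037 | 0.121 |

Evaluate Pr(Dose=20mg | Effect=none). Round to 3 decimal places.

0.176

P(Effect=none) = 0.120 + 0.060 + 0.050 + 0.111 = 0.341.
P(Dose=20mg | Effect=none) = 0.060/0.341 = 0.176.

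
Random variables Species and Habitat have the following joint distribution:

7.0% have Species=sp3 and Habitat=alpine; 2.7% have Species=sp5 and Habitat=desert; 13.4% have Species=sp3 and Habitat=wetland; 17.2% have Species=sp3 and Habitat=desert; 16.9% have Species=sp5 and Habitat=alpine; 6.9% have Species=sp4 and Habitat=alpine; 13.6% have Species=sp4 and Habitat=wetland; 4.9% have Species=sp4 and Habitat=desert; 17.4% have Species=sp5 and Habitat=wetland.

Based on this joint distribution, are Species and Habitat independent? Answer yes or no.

P(Species=sp3) = 0.376 and P(Habitat=desert) = 0.248, so their product is 0.09325, but P(Species=sp3, Habitat=desert) = 0.172. Since these differ, Species and Habitat are not independent.

no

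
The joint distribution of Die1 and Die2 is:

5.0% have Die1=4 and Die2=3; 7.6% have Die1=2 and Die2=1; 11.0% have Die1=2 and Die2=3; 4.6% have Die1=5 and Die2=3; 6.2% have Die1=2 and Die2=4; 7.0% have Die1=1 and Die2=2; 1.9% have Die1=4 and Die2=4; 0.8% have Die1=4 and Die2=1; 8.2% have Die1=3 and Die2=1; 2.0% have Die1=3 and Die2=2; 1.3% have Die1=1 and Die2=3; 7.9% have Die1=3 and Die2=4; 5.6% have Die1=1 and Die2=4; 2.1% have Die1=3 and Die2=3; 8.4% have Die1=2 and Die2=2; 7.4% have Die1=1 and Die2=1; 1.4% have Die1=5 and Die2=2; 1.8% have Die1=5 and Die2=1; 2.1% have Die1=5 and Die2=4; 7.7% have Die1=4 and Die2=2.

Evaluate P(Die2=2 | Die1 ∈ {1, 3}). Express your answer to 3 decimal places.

0.217

P(Die1=1) = 0.074 + 0.070 + 0.013 + 0.056 = 0.213.
P(Die1=3) = 0.082 + 0.020 + 0.021 + 0.079 = 0.202.
P(Die1 ∈ {1, 3}) = 0.213 + 0.202 = 0.415; P(Die2=2, Die1 ∈ {1, 3}) = 0.070 + 0.020 = 0.090.
P(Die2=2 | Die1 ∈ {1, 3}) = 0.090/0.415 = 0.217.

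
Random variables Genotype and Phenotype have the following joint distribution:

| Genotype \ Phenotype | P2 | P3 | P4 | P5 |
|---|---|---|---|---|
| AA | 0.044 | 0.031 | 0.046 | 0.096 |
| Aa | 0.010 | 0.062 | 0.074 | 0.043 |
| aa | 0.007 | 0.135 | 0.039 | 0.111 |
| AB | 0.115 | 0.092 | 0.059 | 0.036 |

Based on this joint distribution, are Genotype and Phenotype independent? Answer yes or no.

P(Genotype=AB) = 0.302 and P(Phenotype=P2) = 0.176, so their product is 0.05315, but P(Genotype=AB, Phenotype=P2) = 0.115. Since these differ, Genotype and Phenotype are not independent.

no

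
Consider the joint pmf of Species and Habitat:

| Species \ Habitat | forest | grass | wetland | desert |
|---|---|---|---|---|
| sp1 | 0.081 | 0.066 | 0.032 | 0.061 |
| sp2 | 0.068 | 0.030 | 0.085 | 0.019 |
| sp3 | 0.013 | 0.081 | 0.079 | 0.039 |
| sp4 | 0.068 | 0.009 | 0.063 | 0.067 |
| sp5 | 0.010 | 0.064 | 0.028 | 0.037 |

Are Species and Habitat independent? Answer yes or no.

P(Species=sp4) = 0.207 and P(Habitat=grass) = 0.250, so their product is 0.05175, but P(Species=sp4, Habitat=grass) = 0.009. Since these differ, Species and Habitat are not independent.

no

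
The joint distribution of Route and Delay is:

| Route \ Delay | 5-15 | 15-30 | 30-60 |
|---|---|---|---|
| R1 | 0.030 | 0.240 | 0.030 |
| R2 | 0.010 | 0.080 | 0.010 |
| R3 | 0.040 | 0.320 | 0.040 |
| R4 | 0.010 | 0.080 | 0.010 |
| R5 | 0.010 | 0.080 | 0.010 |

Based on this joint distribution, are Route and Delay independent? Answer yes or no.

Every cell satisfies P(Route,Delay) = P(Route)·P(Delay). For instance P(Route=R3) = 0.400, P(Delay=30-60) = 0.100, and 0.400×0.100 = 0.040 matches the joint entry. So Route and Delay are independent.

yes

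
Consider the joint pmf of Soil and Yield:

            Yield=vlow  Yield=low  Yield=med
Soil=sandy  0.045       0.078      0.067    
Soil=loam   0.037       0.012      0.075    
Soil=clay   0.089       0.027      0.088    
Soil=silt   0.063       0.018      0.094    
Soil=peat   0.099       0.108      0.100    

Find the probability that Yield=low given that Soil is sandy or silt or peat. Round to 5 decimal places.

P(Soil=sandy) = 0.045 + 0.078 + 0.067 = 0.190.
P(Soil=silt) = 0.063 + 0.018 + 0.094 = 0.175.
P(Soil=peat) = 0.099 + 0.108 + 0.100 = 0.307.
P(Soil ∈ {sandy, silt, peat}) = 0.190 + 0.175 + 0.307 = 0.672; P(Yield=low, Soil ∈ {sandy, silt, peat}) = 0.078 + 0.018 + 0.108 = 0.204.
P(Yield=low | Soil ∈ {sandy, silt, peat}) = 0.204/0.672 = 0.30357.

0.30357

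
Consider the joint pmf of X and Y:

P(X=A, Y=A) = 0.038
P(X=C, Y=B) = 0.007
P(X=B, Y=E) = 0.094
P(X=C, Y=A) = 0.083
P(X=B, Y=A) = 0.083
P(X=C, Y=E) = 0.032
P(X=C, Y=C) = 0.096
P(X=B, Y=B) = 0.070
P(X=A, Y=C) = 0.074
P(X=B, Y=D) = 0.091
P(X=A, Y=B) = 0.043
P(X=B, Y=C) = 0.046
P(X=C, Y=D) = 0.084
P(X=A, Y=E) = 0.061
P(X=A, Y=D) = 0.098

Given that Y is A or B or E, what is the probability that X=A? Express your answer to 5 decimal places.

0.27789

P(Y=A) = 0.038 + 0.083 + 0.083 = 0.204.
P(Y=B) = 0.043 + 0.070 + 0.007 = 0.120.
P(Y=E) = 0.061 + 0.094 + 0.032 = 0.187.
P(Y ∈ {A, B, E}) = 0.204 + 0.120 + 0.187 = 0.511; P(X=A, Y ∈ {A, B, E}) = 0.038 + 0.043 + 0.061 = 0.142.
P(X=A | Y ∈ {A, B, E}) = 0.142/0.511 = 0.27789.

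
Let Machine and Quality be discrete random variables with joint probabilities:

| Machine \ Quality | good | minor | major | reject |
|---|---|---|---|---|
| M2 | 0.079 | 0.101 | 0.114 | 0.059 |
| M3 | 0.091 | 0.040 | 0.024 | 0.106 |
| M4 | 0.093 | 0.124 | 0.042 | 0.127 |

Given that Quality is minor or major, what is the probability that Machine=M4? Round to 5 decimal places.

0.37303

P(Quality=minor) = 0.101 + 0.040 + 0.124 = 0.265.
P(Quality=major) = 0.114 + 0.024 + 0.042 = 0.180.
P(Quality ∈ {minor, major}) = 0.265 + 0.180 = 0.445; P(Machine=M4, Quality ∈ {minor, major}) = 0.124 + 0.042 = 0.166.
P(Machine=M4 | Quality ∈ {minor, major}) = 0.166/0.445 = 0.37303.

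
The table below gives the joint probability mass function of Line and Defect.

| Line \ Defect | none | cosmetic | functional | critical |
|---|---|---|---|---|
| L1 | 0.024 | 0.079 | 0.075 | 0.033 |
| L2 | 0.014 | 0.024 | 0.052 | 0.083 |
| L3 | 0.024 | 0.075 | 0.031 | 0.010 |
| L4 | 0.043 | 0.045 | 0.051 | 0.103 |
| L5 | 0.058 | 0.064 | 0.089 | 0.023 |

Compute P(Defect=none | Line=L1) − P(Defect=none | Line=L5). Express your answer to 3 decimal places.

-0.134

P(Line=L1) = 0.024 + 0.079 + 0.075 + 0.033 = 0.211; P(Defect=none | Line=L1) = 0.024/0.211 = 0.1137.
P(Line=L5) = 0.058 + 0.064 + 0.089 + 0.023 = 0.234; P(Defect=none | Line=L5) = 0.058/0.234 = 0.2479.
Difference = -0.134.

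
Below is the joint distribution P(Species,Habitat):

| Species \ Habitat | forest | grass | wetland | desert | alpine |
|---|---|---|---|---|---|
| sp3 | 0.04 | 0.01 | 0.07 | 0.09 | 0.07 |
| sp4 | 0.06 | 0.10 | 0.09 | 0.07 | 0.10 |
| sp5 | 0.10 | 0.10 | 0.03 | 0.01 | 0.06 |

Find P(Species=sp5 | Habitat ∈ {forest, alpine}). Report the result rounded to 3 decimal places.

0.372

P(Habitat=forest) = 0.04 + 0.06 + 0.10 = 0.20.
P(Habitat=alpine) = 0.07 + 0.10 + 0.06 = 0.23.
P(Habitat ∈ {forest, alpine}) = 0.20 + 0.23 = 0.43; P(Species=sp5, Habitat ∈ {forest, alpine}) = 0.10 + 0.06 = 0.16.
P(Species=sp5 | Habitat ∈ {forest, alpine}) = 0.16/0.43 = 0.372.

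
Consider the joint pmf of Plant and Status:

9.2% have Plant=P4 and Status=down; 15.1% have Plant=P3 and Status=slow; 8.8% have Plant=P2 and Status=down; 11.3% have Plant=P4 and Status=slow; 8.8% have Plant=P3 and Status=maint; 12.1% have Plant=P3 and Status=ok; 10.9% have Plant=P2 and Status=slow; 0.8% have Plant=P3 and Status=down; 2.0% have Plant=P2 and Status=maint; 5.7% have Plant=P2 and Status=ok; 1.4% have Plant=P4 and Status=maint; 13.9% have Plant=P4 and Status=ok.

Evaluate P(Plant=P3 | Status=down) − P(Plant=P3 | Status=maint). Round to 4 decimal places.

-0.6788

P(Status=down) = 0.088 + 0.008 + 0.092 = 0.188; P(Plant=P3 | Status=down) = 0.008/0.188 = 0.04255.
P(Status=maint) = 0.020 + 0.088 + 0.014 = 0.122; P(Plant=P3 | Status=maint) = 0.088/0.122 = 0.72131.
Difference = -0.6788.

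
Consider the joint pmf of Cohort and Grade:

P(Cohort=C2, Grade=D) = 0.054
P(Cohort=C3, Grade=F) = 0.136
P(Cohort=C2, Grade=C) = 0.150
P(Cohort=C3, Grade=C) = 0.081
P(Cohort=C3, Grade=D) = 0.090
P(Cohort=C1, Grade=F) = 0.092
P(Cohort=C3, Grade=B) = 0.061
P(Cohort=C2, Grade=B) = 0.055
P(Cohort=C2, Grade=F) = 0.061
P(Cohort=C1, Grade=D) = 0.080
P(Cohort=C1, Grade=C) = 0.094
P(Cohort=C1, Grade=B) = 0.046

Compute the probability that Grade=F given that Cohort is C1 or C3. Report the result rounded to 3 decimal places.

P(Cohort=C1) = 0.046 + 0.094 + 0.080 + 0.092 = 0.312.
P(Cohort=C3) = 0.061 + 0.081 + 0.090 + 0.136 = 0.368.
P(Cohort ∈ {C1, C3}) = 0.312 + 0.368 = 0.680; P(Grade=F, Cohort ∈ {C1, C3}) = 0.092 + 0.136 = 0.228.
P(Grade=F | Cohort ∈ {C1, C3}) = 0.228/0.680 = 0.335.

0.335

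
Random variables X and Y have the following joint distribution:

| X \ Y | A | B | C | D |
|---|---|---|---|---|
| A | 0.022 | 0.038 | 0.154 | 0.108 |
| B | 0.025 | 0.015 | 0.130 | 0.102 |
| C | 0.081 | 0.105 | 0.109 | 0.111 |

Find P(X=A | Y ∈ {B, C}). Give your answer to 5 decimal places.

P(Y=B) = 0.038 + 0.015 + 0.105 = 0.158.
P(Y=C) = 0.154 + 0.130 + 0.109 = 0.393.
P(Y ∈ {B, C}) = 0.158 + 0.393 = 0.551; P(X=A, Y ∈ {B, C}) = 0.038 + 0.154 = 0.192.
P(X=A | Y ∈ {B, C}) = 0.192/0.551 = 0.34846.

0.34846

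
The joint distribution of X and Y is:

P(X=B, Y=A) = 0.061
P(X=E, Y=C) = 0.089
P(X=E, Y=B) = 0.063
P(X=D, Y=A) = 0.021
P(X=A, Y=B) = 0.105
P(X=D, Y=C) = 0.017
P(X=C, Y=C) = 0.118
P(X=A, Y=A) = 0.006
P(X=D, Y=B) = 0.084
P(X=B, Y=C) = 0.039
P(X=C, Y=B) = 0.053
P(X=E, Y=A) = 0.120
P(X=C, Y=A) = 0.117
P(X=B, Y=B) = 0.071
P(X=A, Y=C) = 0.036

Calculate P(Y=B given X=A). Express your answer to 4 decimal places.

0.7143

P(X=A) = 0.006 + 0.105 + 0.036 = 0.147.
P(Y=B | X=A) = 0.105/0.147 = 0.7143.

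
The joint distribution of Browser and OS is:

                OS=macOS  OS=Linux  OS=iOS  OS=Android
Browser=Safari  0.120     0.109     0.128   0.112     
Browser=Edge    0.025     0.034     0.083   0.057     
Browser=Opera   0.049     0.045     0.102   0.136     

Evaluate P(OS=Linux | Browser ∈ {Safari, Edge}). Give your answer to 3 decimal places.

0.214

P(Browser=Safari) = 0.120 + 0.109 + 0.128 + 0.112 = 0.469.
P(Browser=Edge) = 0.025 + 0.034 + 0.083 + 0.057 = 0.199.
P(Browser ∈ {Safari, Edge}) = 0.469 + 0.199 = 0.668; P(OS=Linux, Browser ∈ {Safari, Edge}) = 0.109 + 0.034 = 0.143.
P(OS=Linux | Browser ∈ {Safari, Edge}) = 0.143/0.668 = 0.214.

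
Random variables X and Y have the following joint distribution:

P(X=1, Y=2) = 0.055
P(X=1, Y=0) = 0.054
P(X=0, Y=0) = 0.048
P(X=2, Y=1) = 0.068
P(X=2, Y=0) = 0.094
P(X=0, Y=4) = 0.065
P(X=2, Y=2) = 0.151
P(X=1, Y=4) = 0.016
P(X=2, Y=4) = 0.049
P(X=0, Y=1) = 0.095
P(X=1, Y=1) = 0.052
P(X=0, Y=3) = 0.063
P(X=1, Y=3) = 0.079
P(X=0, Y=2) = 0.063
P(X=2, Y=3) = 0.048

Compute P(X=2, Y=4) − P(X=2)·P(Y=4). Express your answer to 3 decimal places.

P(X=2) = 0.094 + 0.068 + 0.151 + 0.048 + 0.049 = 0.410.
P(Y=4) = 0.065 + 0.016 + 0.049 = 0.130.
P(X=2, Y=4) − P(X=2)P(Y=4) = 0.049 − 0.410×0.130 = -0.004.

-0.004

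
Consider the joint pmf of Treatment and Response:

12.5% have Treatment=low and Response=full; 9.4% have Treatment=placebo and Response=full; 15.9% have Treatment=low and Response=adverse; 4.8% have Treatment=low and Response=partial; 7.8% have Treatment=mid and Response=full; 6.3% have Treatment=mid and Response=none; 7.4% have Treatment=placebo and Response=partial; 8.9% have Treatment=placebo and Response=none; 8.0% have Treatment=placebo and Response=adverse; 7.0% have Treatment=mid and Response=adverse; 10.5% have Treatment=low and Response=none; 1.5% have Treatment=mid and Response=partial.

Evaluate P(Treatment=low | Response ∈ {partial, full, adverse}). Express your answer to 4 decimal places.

0.4468

P(Response=partial) = 0.074 + 0.048 + 0.015 = 0.137.
P(Response=full) = 0.094 + 0.125 + 0.078 = 0.297.
P(Response=adverse) = 0.080 + 0.159 + 0.070 = 0.309.
P(Response ∈ {partial, full, adverse}) = 0.137 + 0.297 + 0.309 = 0.743; P(Treatment=low, Response ∈ {partial, full, adverse}) = 0.048 + 0.125 + 0.159 = 0.332.
P(Treatment=low | Response ∈ {partial, full, adverse}) = 0.332/0.743 = 0.4468.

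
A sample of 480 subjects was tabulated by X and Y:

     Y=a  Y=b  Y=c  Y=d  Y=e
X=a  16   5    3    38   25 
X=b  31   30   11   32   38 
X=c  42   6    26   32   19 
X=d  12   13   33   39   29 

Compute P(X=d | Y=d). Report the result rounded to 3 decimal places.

0.277

Total with Y=d: 38 + 32 + 32 + 39 = 141.
P(X=d | Y=d) = 39/141 = 0.277.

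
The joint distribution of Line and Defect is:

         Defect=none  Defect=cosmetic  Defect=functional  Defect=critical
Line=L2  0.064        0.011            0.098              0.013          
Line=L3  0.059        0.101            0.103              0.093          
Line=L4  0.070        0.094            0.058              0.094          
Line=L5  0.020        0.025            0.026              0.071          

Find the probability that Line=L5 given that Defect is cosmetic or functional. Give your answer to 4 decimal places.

P(Defect=cosmetic) = 0.011 + 0.101 + 0.094 + 0.025 = 0.231.
P(Defect=functional) = 0.098 + 0.103 + 0.058 + 0.026 = 0.285.
P(Defect ∈ {cosmetic, functional}) = 0.231 + 0.285 = 0.516; P(Line=L5, Defect ∈ {cosmetic, functional}) = 0.025 + 0.026 = 0.051.
P(Line=L5 | Defect ∈ {cosmetic, functional}) = 0.051/0.516 = 0.0988.

0.0988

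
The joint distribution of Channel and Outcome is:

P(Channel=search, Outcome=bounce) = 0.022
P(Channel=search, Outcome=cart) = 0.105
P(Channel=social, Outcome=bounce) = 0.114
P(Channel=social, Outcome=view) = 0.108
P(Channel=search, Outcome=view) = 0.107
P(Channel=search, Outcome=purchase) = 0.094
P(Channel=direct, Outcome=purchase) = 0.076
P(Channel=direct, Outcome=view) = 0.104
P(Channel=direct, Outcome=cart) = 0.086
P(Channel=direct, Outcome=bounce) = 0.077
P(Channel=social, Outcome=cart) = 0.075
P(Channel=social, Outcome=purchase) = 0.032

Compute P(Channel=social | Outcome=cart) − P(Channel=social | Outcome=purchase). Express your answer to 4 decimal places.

0.1235

P(Outcome=cart) = 0.105 + 0.075 + 0.086 = 0.266; P(Channel=social | Outcome=cart) = 0.075/0.266 = 0.28195.
P(Outcome=purchase) = 0.094 + 0.032 + 0.076 = 0.202; P(Channel=social | Outcome=purchase) = 0.032/0.202 = 0.15842.
Difference = 0.1235.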